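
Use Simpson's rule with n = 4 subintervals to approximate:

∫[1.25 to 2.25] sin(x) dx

f(x) = sin(x)
a = 1.25, b = 2.25, n = 4
h = (b - a)/n = 0.250000

Simpson's rule: (h/3)[f(x₀) + 4f(x₁) + 2f(x₂) + ... + f(xₙ)]

x_0 = 1.2500, f(x_0) = 0.948985, coefficient = 1
x_1 = 1.5000, f(x_1) = 0.997495, coefficient = 4
x_2 = 1.7500, f(x_2) = 0.983986, coefficient = 2
x_3 = 2.0000, f(x_3) = 0.909297, coefficient = 4
x_4 = 2.2500, f(x_4) = 0.778073, coefficient = 1

I ≈ (0.250000/3) × 11.322199 = 0.943517
Exact value: 0.943496
Error: 0.000021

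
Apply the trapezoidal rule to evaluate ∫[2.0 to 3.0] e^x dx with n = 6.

f(x) = e^x
a = 2.0, b = 3.0, n = 6
h = (b - a)/n = 0.166667

Trapezoidal rule: (h/2)[f(x₀) + 2f(x₁) + 2f(x₂) + ... + f(xₙ)]

x_0 = 2.0000, f(x_0) = 7.389056, coefficient = 1
x_1 = 2.1667, f(x_1) = 8.729138, coefficient = 2
x_2 = 2.3333, f(x_2) = 10.312259, coefficient = 2
x_3 = 2.5000, f(x_3) = 12.182494, coefficient = 2
x_4 = 2.6667, f(x_4) = 14.391916, coefficient = 2
x_5 = 2.8333, f(x_5) = 17.002040, coefficient = 2
x_6 = 3.0000, f(x_6) = 20.085537, coefficient = 1

I ≈ (0.166667/2) × 152.710287 = 12.725857
Exact value: 12.696481
Error: 0.029376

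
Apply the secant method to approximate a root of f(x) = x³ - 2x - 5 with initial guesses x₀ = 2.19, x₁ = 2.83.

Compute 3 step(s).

f(x) = x³ - 2x - 5
x₀ = 2.19, x₁ = 2.83

Secant formula: x_{n+1} = x_n - f(x_n)(x_n - x_{n-1})/(f(x_n) - f(x_{n-1}))

Iteration 1:
  f(2.190000) = 1.123459
  f(2.830000) = 12.005187
  x_2 = 2.830000 - 12.005187×(2.830000 - 2.190000)/(12.005187 - 1.123459)
       = 2.123925
Iteration 2:
  f(2.830000) = 12.005187
  f(2.123925) = 0.333294
  x_3 = 2.123925 - 0.333294×(2.123925 - 2.830000)/(0.333294 - 12.005187)
       = 2.103763
Iteration 3:
  f(2.123925) = 0.333294
  f(2.103763) = 0.103342
  x_4 = 2.103763 - 0.103342×(2.103763 - 2.123925)/(0.103342 - 0.333294)
       = 2.094701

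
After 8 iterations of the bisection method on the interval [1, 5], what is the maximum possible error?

Bisection error bound: |error| ≤ (b-a)/2^n
|error| ≤ (5 - 1)/2^8 = 4/2^8
|error| ≤ 0.0156250000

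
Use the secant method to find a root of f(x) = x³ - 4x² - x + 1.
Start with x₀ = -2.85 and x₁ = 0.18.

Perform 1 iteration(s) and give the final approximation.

f(x) = x³ - 4x² - x + 1
x₀ = -2.85, x₁ = 0.18

Secant formula: x_{n+1} = x_n - f(x_n)(x_n - x_{n-1})/(f(x_n) - f(x_{n-1}))

Iteration 1:
  f(-2.850000) = -51.789125
  f(0.180000) = 0.696232
  x_2 = 0.180000 - 0.696232×(0.180000 - (-2.850000))/(0.696232 - (-51.789125))
       = 0.139806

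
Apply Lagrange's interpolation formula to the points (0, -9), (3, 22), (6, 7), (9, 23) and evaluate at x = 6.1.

Lagrange interpolation formula:
P(x) = Σ yᵢ × Lᵢ(x)
where Lᵢ(x) = Π_{j≠i} (x - xⱼ)/(xᵢ - xⱼ)

L_0(6.1) = (6.1 - 3)/(0 - 3) × (6.1 - 6)/(0 - 6) × (6.1 - 9)/(0 - 9) = 0.005549
L_1(6.1) = (6.1 - 0)/(3 - 0) × (6.1 - 6)/(3 - 6) × (6.1 - 9)/(3 - 9) = -0.032759
L_2(6.1) = (6.1 - 0)/(6 - 0) × (6.1 - 3)/(6 - 3) × (6.1 - 9)/(6 - 9) = 1.015537
L_3(6.1) = (6.1 - 0)/(9 - 0) × (6.1 - 3)/(9 - 3) × (6.1 - 6)/(9 - 6) = 0.011673

P(6.1) = (-9)×L_0(6.1) + 22×L_1(6.1) + 7×L_2(6.1) + 23×L_3(6.1)
P(6.1) = 6.606586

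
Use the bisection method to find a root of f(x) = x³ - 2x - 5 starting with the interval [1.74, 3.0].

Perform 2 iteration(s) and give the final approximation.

f(x) = x³ - 2x - 5
Initial interval: [1.74, 3.0]

Iteration 1:
  c_1 = (1.740000 + 3.000000)/2 = 2.370000
  f(c_1) = f(2.370000) = 3.572053
  f(a) × f(c) < 0, new interval: [1.740000, 2.370000]
Iteration 2:
  c_2 = (1.740000 + 2.370000)/2 = 2.055000
  f(c_2) = f(2.055000) = -0.431684
  f(a) × f(c) ≥ 0, new interval: [2.055000, 2.370000]

After 2 iteration(s), the approximation is c_2 = 2.055000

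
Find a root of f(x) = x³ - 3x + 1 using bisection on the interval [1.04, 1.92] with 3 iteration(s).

f(x) = x³ - 3x + 1
Initial interval: [1.04, 1.92]

Iteration 1:
  c_1 = (1.040000 + 1.920000)/2 = 1.480000
  f(c_1) = f(1.480000) = -0.198208
  f(a) × f(c) ≥ 0, new interval: [1.480000, 1.920000]
Iteration 2:
  c_2 = (1.480000 + 1.920000)/2 = 1.700000
  f(c_2) = f(1.700000) = 0.813000
  f(a) × f(c) < 0, new interval: [1.480000, 1.700000]
Iteration 3:
  c_3 = (1.480000 + 1.700000)/2 = 1.590000
  f(c_3) = f(1.590000) = 0.249679
  f(a) × f(c) < 0, new interval: [1.480000, 1.590000]

After 3 iteration(s), the approximation is c_3 = 1.590000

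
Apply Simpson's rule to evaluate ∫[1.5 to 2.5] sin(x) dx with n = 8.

f(x) = sin(x)
a = 1.5, b = 2.5, n = 8
h = (b - a)/n = 0.125000

Simpson's rule: (h/3)[f(x₀) + 4f(x₁) + 2f(x₂) + ... + f(xₙ)]

x_0 = 1.5000, f(x_0) = 0.997495, coefficient = 1
x_1 = 1.6250, f(x_1) = 0.998531, coefficient = 4
x_2 = 1.7500, f(x_2) = 0.983986, coefficient = 2
x_3 = 1.8750, f(x_3) = 0.954086, coefficient = 4
x_4 = 2.0000, f(x_4) = 0.909297, coefficient = 2
x_5 = 2.1250, f(x_5) = 0.850320, coefficient = 4
x_6 = 2.2500, f(x_6) = 0.778073, coefficient = 2
x_7 = 2.3750, f(x_7) = 0.693685, coefficient = 4
x_8 = 2.5000, f(x_8) = 0.598472, coefficient = 1

I ≈ (0.125000/3) × 20.925168 = 0.871882
Exact value: 0.871881
Error: 0.000001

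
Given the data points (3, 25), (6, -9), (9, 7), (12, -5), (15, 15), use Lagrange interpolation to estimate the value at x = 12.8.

Lagrange interpolation formula:
P(x) = Σ yᵢ × Lᵢ(x)
where Lᵢ(x) = Π_{j≠i} (x - xⱼ)/(xᵢ - xⱼ)

L_0(12.8) = (12.8 - 6)/(3 - 6) × (12.8 - 9)/(3 - 9) × (12.8 - 12)/(3 - 12) × (12.8 - 15)/(3 - 15) = -0.023394
L_1(12.8) = (12.8 - 3)/(6 - 3) × (12.8 - 9)/(6 - 9) × (12.8 - 12)/(6 - 12) × (12.8 - 15)/(6 - 15) = 0.134861
L_2(12.8) = (12.8 - 3)/(9 - 3) × (12.8 - 6)/(9 - 6) × (12.8 - 12)/(9 - 12) × (12.8 - 15)/(9 - 15) = -0.361995
L_3(12.8) = (12.8 - 3)/(12 - 3) × (12.8 - 6)/(12 - 6) × (12.8 - 9)/(12 - 9) × (12.8 - 15)/(12 - 15) = 1.146318
L_4(12.8) = (12.8 - 3)/(15 - 3) × (12.8 - 6)/(15 - 6) × (12.8 - 9)/(15 - 9) × (12.8 - 12)/(15 - 12) = 0.104211

P(12.8) = 25×L_0(12.8) + (-9)×L_1(12.8) + 7×L_2(12.8) + (-5)×L_3(12.8) + 15×L_4(12.8)
P(12.8) = -8.500998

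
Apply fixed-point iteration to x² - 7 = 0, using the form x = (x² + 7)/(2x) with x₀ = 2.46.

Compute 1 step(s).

Equation: x² - 7 = 0
Fixed-point form: x = (x² + 7)/(2x)
x₀ = 2.46

x_1 = g(2.460000) = 2.652764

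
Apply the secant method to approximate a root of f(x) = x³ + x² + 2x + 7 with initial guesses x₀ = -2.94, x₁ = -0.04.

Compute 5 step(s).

f(x) = x³ + x² + 2x + 7
x₀ = -2.94, x₁ = -0.04

Secant formula: x_{n+1} = x_n - f(x_n)(x_n - x_{n-1})/(f(x_n) - f(x_{n-1}))

Iteration 1:
  f(-2.940000) = -15.648584
  f(-0.040000) = 6.921536
  x_2 = -0.040000 - 6.921536×(-0.040000 - (-2.940000))/(6.921536 - (-15.648584))
       = -0.929338
Iteration 2:
  f(-0.040000) = 6.921536
  f(-0.929338) = 5.202354
  x_3 = -0.929338 - 5.202354×(-0.929338 - (-0.040000))/(5.202354 - 6.921536)
       = -3.620529
Iteration 3:
  f(-0.929338) = 5.202354
  f(-3.620529) = -34.591562
  x_4 = -3.620529 - (-34.591562)×(-3.620529 - (-0.929338))/(-34.591562 - 5.202354)
       = -1.281163
Iteration 4:
  f(-3.620529) = -34.591562
  f(-1.281163) = 3.976177
  x_5 = -1.281163 - 3.976177×(-1.281163 - (-3.620529))/(3.976177 - (-34.591562))
       = -1.522343
Iteration 5:
  f(-1.281163) = 3.976177
  f(-1.522343) = 2.744772
  x_6 = -1.522343 - 2.744772×(-1.522343 - (-1.281163))/(2.744772 - 3.976177)
       = -2.059925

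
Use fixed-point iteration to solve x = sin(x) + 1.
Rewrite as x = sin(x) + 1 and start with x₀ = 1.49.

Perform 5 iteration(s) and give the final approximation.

Equation: x = sin(x) + 1
Fixed-point form: x = sin(x) + 1
x₀ = 1.49

x_1 = g(1.490000) = 1.996738
x_2 = g(1.996738) = 1.910650
x_3 = g(1.910650) = 1.942803
x_4 = g(1.942803) = 1.931600
x_5 = g(1.931600) = 1.935614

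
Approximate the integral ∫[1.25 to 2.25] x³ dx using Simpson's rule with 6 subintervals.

f(x) = x³
a = 1.25, b = 2.25, n = 6
h = (b - a)/n = 0.166667

Simpson's rule: (h/3)[f(x₀) + 4f(x₁) + 2f(x₂) + ... + f(xₙ)]

x_0 = 1.2500, f(x_0) = 1.953125, coefficient = 1
x_1 = 1.4167, f(x_1) = 2.843171, coefficient = 4
x_2 = 1.5833, f(x_2) = 3.969329, coefficient = 2
x_3 = 1.7500, f(x_3) = 5.359375, coefficient = 4
x_4 = 1.9167, f(x_4) = 7.041088, coefficient = 2
x_5 = 2.0833, f(x_5) = 9.042245, coefficient = 4
x_6 = 2.2500, f(x_6) = 11.390625, coefficient = 1

I ≈ (0.166667/3) × 104.343750 = 5.796875
Exact value: 5.796875
Error: 0.000000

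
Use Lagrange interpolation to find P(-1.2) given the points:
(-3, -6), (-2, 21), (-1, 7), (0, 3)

Lagrange interpolation formula:
P(x) = Σ yᵢ × Lᵢ(x)
where Lᵢ(x) = Π_{j≠i} (x - xⱼ)/(xᵢ - xⱼ)

L_0(-1.2) = (-1.2 - (-2))/(-3 - (-2)) × (-1.2 - (-1))/(-3 - (-1)) × (-1.2 - 0)/(-3 - 0) = -0.032000
L_1(-1.2) = (-1.2 - (-3))/(-2 - (-3)) × (-1.2 - (-1))/(-2 - (-1)) × (-1.2 - 0)/(-2 - 0) = 0.216000
L_2(-1.2) = (-1.2 - (-3))/(-1 - (-3)) × (-1.2 - (-2))/(-1 - (-2)) × (-1.2 - 0)/(-1 - 0) = 0.864000
L_3(-1.2) = (-1.2 - (-3))/(0 - (-3)) × (-1.2 - (-2))/(0 - (-2)) × (-1.2 - (-1))/(0 - (-1)) = -0.048000

P(-1.2) = (-6)×L_0(-1.2) + 21×L_1(-1.2) + 7×L_2(-1.2) + 3×L_3(-1.2)
P(-1.2) = 10.632000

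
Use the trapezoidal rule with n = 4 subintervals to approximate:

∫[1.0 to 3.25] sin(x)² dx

f(x) = sin(x)²
a = 1.0, b = 3.25, n = 4
h = (b - a)/n = 0.562500

Trapezoidal rule: (h/2)[f(x₀) + 2f(x₁) + 2f(x₂) + ... + f(xₙ)]

x_0 = 1.0000, f(x_0) = 0.708073, coefficient = 1
x_1 = 1.5625, f(x_1) = 0.999931, coefficient = 2
x_2 = 2.1250, f(x_2) = 0.723044, coefficient = 2
x_3 = 2.6875, f(x_3) = 0.192411, coefficient = 2
x_4 = 3.2500, f(x_4) = 0.011706, coefficient = 1

I ≈ (0.562500/2) × 4.550552 = 1.279843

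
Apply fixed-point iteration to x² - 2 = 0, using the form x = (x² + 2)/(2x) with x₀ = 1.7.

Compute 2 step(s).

Equation: x² - 2 = 0
Fixed-point form: x = (x² + 2)/(2x)
x₀ = 1.7

x_1 = g(1.700000) = 1.438235
x_2 = g(1.438235) = 1.414414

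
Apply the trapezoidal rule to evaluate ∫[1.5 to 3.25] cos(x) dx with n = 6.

f(x) = cos(x)
a = 1.5, b = 3.25, n = 6
h = (b - a)/n = 0.291667

Trapezoidal rule: (h/2)[f(x₀) + 2f(x₁) + 2f(x₂) + ... + f(xₙ)]

x_0 = 1.5000, f(x_0) = 0.070737, coefficient = 1
x_1 = 1.7917, f(x_1) = -0.219079, coefficient = 2
x_2 = 2.0833, f(x_2) = -0.490390, coefficient = 2
x_3 = 2.3750, f(x_3) = -0.720278, coefficient = 2
x_4 = 2.6667, f(x_4) = -0.889327, coefficient = 2
x_5 = 2.9583, f(x_5) = -0.983255, coefficient = 2
x_6 = 3.2500, f(x_6) = -0.994130, coefficient = 1

I ≈ (0.291667/2) × -7.528050 = -1.097841
Exact value: -1.105690
Error: 0.007850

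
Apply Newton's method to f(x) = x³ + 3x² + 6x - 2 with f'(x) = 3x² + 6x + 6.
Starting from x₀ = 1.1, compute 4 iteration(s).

f(x) = x³ + 3x² + 6x - 2
f'(x) = 3x² + 6x + 6
x₀ = 1.1

Newton-Raphson formula: x_{n+1} = x_n - f(x_n)/f'(x_n)

Iteration 1:
  f(1.100000) = 9.561000
  f'(1.100000) = 16.230000
  x_1 = 1.100000 - 9.561000/16.230000 = 0.510906
Iteration 2:
  f(0.510906) = 1.981867
  f'(0.510906) = 9.848508
  x_2 = 0.510906 - 1.981867/9.848508 = 0.309670
Iteration 3:
  f(0.309670) = 0.175406
  f'(0.309670) = 8.145710
  x_3 = 0.309670 - 0.175406/8.145710 = 0.288137
Iteration 4:
  f(0.288137) = 0.001812
  f'(0.288137) = 7.977890
  x_4 = 0.288137 - 0.001812/7.977890 = 0.287910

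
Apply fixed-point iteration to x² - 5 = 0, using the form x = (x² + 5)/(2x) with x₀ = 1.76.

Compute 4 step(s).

Equation: x² - 5 = 0
Fixed-point form: x = (x² + 5)/(2x)
x₀ = 1.76

x_1 = g(1.760000) = 2.300455
x_2 = g(2.300455) = 2.236969
x_3 = g(2.236969) = 2.236068
x_4 = g(2.236068) = 2.236068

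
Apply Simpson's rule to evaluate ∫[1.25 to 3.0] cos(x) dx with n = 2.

f(x) = cos(x)
a = 1.25, b = 3.0, n = 2
h = (b - a)/n = 0.875000

Simpson's rule: (h/3)[f(x₀) + 4f(x₁) + 2f(x₂) + ... + f(xₙ)]

x_0 = 1.2500, f(x_0) = 0.315322, coefficient = 1
x_1 = 2.1250, f(x_1) = -0.526266, coefficient = 4
x_2 = 3.0000, f(x_2) = -0.989992, coefficient = 1

I ≈ (0.875000/3) × -2.779735 = -0.810756
Exact value: -0.807865
Error: 0.002892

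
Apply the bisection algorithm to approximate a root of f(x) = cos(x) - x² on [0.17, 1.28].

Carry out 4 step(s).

f(x) = cos(x) - x²
Initial interval: [0.17, 1.28]

Iteration 1:
  c_1 = (0.170000 + 1.280000)/2 = 0.725000
  f(c_1) = f(0.725000) = 0.222874
  f(a) × f(c) ≥ 0, new interval: [0.725000, 1.280000]
Iteration 2:
  c_2 = (0.725000 + 1.280000)/2 = 1.002500
  f(c_2) = f(1.002500) = -0.466809
  f(a) × f(c) < 0, new interval: [0.725000, 1.002500]
Iteration 3:
  c_3 = (0.725000 + 1.002500)/2 = 0.863750
  f(c_3) = f(0.863750) = -0.096473
  f(a) × f(c) < 0, new interval: [0.725000, 0.863750]
Iteration 4:
  c_4 = (0.725000 + 0.863750)/2 = 0.794375
  f(c_4) = f(0.794375) = 0.069699
  f(a) × f(c) ≥ 0, new interval: [0.794375, 0.863750]

After 4 iteration(s), the approximation is c_4 = 0.794375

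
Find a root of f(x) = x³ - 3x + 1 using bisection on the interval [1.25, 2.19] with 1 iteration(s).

f(x) = x³ - 3x + 1
Initial interval: [1.25, 2.19]

Iteration 1:
  c_1 = (1.250000 + 2.190000)/2 = 1.720000
  f(c_1) = f(1.720000) = 0.928448
  f(a) × f(c) < 0, new interval: [1.250000, 1.720000]

After 1 iteration(s), the approximation is c_1 = 1.720000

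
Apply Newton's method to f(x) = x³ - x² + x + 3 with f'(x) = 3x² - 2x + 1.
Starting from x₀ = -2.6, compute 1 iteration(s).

f(x) = x³ - x² + x + 3
f'(x) = 3x² - 2x + 1
x₀ = -2.6

Newton-Raphson formula: x_{n+1} = x_n - f(x_n)/f'(x_n)

Iteration 1:
  f(-2.600000) = -23.936000
  f'(-2.600000) = 26.480000
  x_1 = -2.600000 - (-23.936000)/26.480000 = -1.696073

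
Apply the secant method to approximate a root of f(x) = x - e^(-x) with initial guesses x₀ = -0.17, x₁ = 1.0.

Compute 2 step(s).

f(x) = x - e^(-x)
x₀ = -0.17, x₁ = 1.0

Secant formula: x_{n+1} = x_n - f(x_n)(x_n - x_{n-1})/(f(x_n) - f(x_{n-1}))

Iteration 1:
  f(-0.170000) = -1.355305
  f(1.000000) = 0.632121
  x_2 = 1.000000 - 0.632121×(1.000000 - (-0.170000))/(0.632121 - (-1.355305))
       = 0.627870
Iteration 2:
  f(1.000000) = 0.632121
  f(0.627870) = 0.094142
  x_3 = 0.627870 - 0.094142×(0.627870 - 1.000000)/(0.094142 - 0.632121)
       = 0.562750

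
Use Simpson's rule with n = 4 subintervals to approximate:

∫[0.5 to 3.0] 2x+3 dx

f(x) = 2x+3
a = 0.5, b = 3.0, n = 4
h = (b - a)/n = 0.625000

Simpson's rule: (h/3)[f(x₀) + 4f(x₁) + 2f(x₂) + ... + f(xₙ)]

x_0 = 0.5000, f(x_0) = 4.000000, coefficient = 1
x_1 = 1.1250, f(x_1) = 5.250000, coefficient = 4
x_2 = 1.7500, f(x_2) = 6.500000, coefficient = 2
x_3 = 2.3750, f(x_3) = 7.750000, coefficient = 4
x_4 = 3.0000, f(x_4) = 9.000000, coefficient = 1

I ≈ (0.625000/3) × 78.000000 = 16.250000
Exact value: 16.250000
Error: 0.000000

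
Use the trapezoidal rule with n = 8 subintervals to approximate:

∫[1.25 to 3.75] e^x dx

f(x) = e^x
a = 1.25, b = 3.75, n = 8
h = (b - a)/n = 0.312500

Trapezoidal rule: (h/2)[f(x₀) + 2f(x₁) + 2f(x₂) + ... + f(xₙ)]

x_0 = 1.2500, f(x_0) = 3.490343, coefficient = 1
x_1 = 1.5625, f(x_1) = 4.770733, coefficient = 2
x_2 = 1.8750, f(x_2) = 6.520819, coefficient = 2
x_3 = 2.1875, f(x_3) = 8.912903, coefficient = 2
x_4 = 2.5000, f(x_4) = 12.182494, coefficient = 2
x_5 = 2.8125, f(x_5) = 16.651495, coefficient = 2
x_6 = 3.1250, f(x_6) = 22.759895, coefficient = 2
x_7 = 3.4375, f(x_7) = 31.109088, coefficient = 2
x_8 = 3.7500, f(x_8) = 42.521082, coefficient = 1

I ≈ (0.312500/2) × 251.826280 = 39.347856
Exact value: 39.030739
Error: 0.317117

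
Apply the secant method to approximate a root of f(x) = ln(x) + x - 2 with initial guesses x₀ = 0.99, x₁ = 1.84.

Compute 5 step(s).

f(x) = ln(x) + x - 2
x₀ = 0.99, x₁ = 1.84

Secant formula: x_{n+1} = x_n - f(x_n)(x_n - x_{n-1})/(f(x_n) - f(x_{n-1}))

Iteration 1:
  f(0.990000) = -1.020050
  f(1.840000) = 0.449766
  x_2 = 1.840000 - 0.449766×(1.840000 - 0.990000)/(0.449766 - (-1.020050))
       = 1.579899
Iteration 2:
  f(1.840000) = 0.449766
  f(1.579899) = 0.037260
  x_3 = 1.579899 - 0.037260×(1.579899 - 1.840000)/(0.037260 - 0.449766)
       = 1.556405
Iteration 3:
  f(1.579899) = 0.037260
  f(1.556405) = -0.001216
  x_4 = 1.556405 - (-0.001216)×(1.556405 - 1.579899)/(-0.001216 - 0.037260)
       = 1.557148
Iteration 4:
  f(1.556405) = -0.001216
  f(1.557148) = 0.000003
  x_5 = 1.557148 - 0.000003×(1.557148 - 1.556405)/(0.000003 - (-0.001216))
       = 1.557146
Iteration 5:
  f(1.557148) = 0.000003
  f(1.557146) = 0.000000
  x_6 = 1.557146 - 0.000000×(1.557146 - 1.557148)/(0.000000 - 0.000003)
       = 1.557146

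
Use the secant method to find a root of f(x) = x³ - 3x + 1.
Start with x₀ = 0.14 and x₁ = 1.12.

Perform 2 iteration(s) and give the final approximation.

f(x) = x³ - 3x + 1
x₀ = 0.14, x₁ = 1.12

Secant formula: x_{n+1} = x_n - f(x_n)(x_n - x_{n-1})/(f(x_n) - f(x_{n-1}))

Iteration 1:
  f(0.140000) = 0.582744
  f(1.120000) = -0.955072
  x_2 = 1.120000 - (-0.955072)×(1.120000 - 0.140000)/(-0.955072 - 0.582744)
       = 0.511364
Iteration 2:
  f(1.120000) = -0.955072
  f(0.511364) = -0.400373
  x_3 = 0.511364 - (-0.400373)×(0.511364 - 1.120000)/(-0.400373 - (-0.955072))
       = 0.072059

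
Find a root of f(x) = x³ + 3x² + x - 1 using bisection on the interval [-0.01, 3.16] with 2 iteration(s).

f(x) = x³ + 3x² + x - 1
Initial interval: [-0.01, 3.16]

Iteration 1:
  c_1 = (-0.010000 + 3.160000)/2 = 1.575000
  f(c_1) = f(1.575000) = 11.923859
  f(a) × f(c) < 0, new interval: [-0.010000, 1.575000]
Iteration 2:
  c_2 = (-0.010000 + 1.575000)/2 = 0.782500
  f(c_2) = f(0.782500) = 2.098548
  f(a) × f(c) < 0, new interval: [-0.010000, 0.782500]

After 2 iteration(s), the approximation is c_2 = 0.782500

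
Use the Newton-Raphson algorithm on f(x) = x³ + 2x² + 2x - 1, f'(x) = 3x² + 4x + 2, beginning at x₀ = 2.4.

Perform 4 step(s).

f(x) = x³ + 2x² + 2x - 1
f'(x) = 3x² + 4x + 2
x₀ = 2.4

Newton-Raphson formula: x_{n+1} = x_n - f(x_n)/f'(x_n)

Iteration 1:
  f(2.400000) = 29.144000
  f'(2.400000) = 28.880000
  x_1 = 2.400000 - 29.144000/28.880000 = 1.390859
Iteration 2:
  f(1.390859) = 8.341293
  f'(1.390859) = 13.366899
  x_2 = 1.390859 - 8.341293/13.366899 = 0.766833
Iteration 3:
  f(0.766833) = 2.160653
  f'(0.766833) = 6.831428
  x_3 = 0.766833 - 2.160653/6.831428 = 0.450551
Iteration 4:
  f(0.450551) = 0.398556
  f'(0.450551) = 4.411196
  x_4 = 0.450551 - 0.398556/4.411196 = 0.360200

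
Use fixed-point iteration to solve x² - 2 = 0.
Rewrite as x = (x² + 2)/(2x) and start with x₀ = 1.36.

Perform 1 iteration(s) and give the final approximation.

Equation: x² - 2 = 0
Fixed-point form: x = (x² + 2)/(2x)
x₀ = 1.36

x_1 = g(1.360000) = 1.415294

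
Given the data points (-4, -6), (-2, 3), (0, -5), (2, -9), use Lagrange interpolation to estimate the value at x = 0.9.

Lagrange interpolation formula:
P(x) = Σ yᵢ × Lᵢ(x)
where Lᵢ(x) = Π_{j≠i} (x - xⱼ)/(xᵢ - xⱼ)

L_0(0.9) = (0.9 - (-2))/(-4 - (-2)) × (0.9 - 0)/(-4 - 0) × (0.9 - 2)/(-4 - 2) = 0.059813
L_1(0.9) = (0.9 - (-4))/(-2 - (-4)) × (0.9 - 0)/(-2 - 0) × (0.9 - 2)/(-2 - 2) = -0.303188
L_2(0.9) = (0.9 - (-4))/(0 - (-4)) × (0.9 - (-2))/(0 - (-2)) × (0.9 - 2)/(0 - 2) = 0.976938
L_3(0.9) = (0.9 - (-4))/(2 - (-4)) × (0.9 - (-2))/(2 - (-2)) × (0.9 - 0)/(2 - 0) = 0.266438

P(0.9) = (-6)×L_0(0.9) + 3×L_1(0.9) + (-5)×L_2(0.9) + (-9)×L_3(0.9)
P(0.9) = -8.551063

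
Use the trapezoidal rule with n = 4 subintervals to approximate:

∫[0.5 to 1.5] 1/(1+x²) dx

f(x) = 1/(1+x²)
a = 0.5, b = 1.5, n = 4
h = (b - a)/n = 0.250000

Trapezoidal rule: (h/2)[f(x₀) + 2f(x₁) + 2f(x₂) + ... + f(xₙ)]

x_0 = 0.5000, f(x_0) = 0.800000, coefficient = 1
x_1 = 0.7500, f(x_1) = 0.640000, coefficient = 2
x_2 = 1.0000, f(x_2) = 0.500000, coefficient = 2
x_3 = 1.2500, f(x_3) = 0.390244, coefficient = 2
x_4 = 1.5000, f(x_4) = 0.307692, coefficient = 1

I ≈ (0.250000/2) × 4.168180 = 0.521023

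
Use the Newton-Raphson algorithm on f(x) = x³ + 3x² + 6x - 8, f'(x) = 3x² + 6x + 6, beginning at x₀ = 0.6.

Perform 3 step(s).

f(x) = x³ + 3x² + 6x - 8
f'(x) = 3x² + 6x + 6
x₀ = 0.6

Newton-Raphson formula: x_{n+1} = x_n - f(x_n)/f'(x_n)

Iteration 1:
  f(0.600000) = -3.104000
  f'(0.600000) = 10.680000
  x_1 = 0.600000 - (-3.104000)/10.680000 = 0.890637
Iteration 2:
  f(0.890637) = 0.430005
  f'(0.890637) = 13.723521
  x_2 = 0.890637 - 0.430005/13.723521 = 0.859303
Iteration 3:
  f(0.859303) = 0.005538
  f'(0.859303) = 13.371026
  x_3 = 0.859303 - 0.005538/13.371026 = 0.858889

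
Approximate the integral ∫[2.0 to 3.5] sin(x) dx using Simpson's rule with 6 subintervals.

f(x) = sin(x)
a = 2.0, b = 3.5, n = 6
h = (b - a)/n = 0.250000

Simpson's rule: (h/3)[f(x₀) + 4f(x₁) + 2f(x₂) + ... + f(xₙ)]

x_0 = 2.0000, f(x_0) = 0.909297, coefficient = 1
x_1 = 2.2500, f(x_1) = 0.778073, coefficient = 4
x_2 = 2.5000, f(x_2) = 0.598472, coefficient = 2
x_3 = 2.7500, f(x_3) = 0.381661, coefficient = 4
x_4 = 3.0000, f(x_4) = 0.141120, coefficient = 2
x_5 = 3.2500, f(x_5) = -0.108195, coefficient = 4
x_6 = 3.5000, f(x_6) = -0.350783, coefficient = 1

I ≈ (0.250000/3) × 6.243855 = 0.520321
Exact value: 0.520310
Error: 0.000011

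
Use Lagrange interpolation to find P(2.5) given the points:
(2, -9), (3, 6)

Lagrange interpolation formula:
P(x) = Σ yᵢ × Lᵢ(x)
where Lᵢ(x) = Π_{j≠i} (x - xⱼ)/(xᵢ - xⱼ)

L_0(2.5) = (2.5 - 3)/(2 - 3) = 0.500000
L_1(2.5) = (2.5 - 2)/(3 - 2) = 0.500000

P(2.5) = (-9)×L_0(2.5) + 6×L_1(2.5)
P(2.5) = -1.500000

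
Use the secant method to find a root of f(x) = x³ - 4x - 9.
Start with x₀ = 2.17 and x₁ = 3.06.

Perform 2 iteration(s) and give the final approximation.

f(x) = x³ - 4x - 9
x₀ = 2.17, x₁ = 3.06

Secant formula: x_{n+1} = x_n - f(x_n)(x_n - x_{n-1})/(f(x_n) - f(x_{n-1}))

Iteration 1:
  f(2.170000) = -7.461687
  f(3.060000) = 7.412616
  x_2 = 3.060000 - 7.412616×(3.060000 - 2.170000)/(7.412616 - (-7.461687))
       = 2.616468
Iteration 2:
  f(3.060000) = 7.412616
  f(2.616468) = -1.553780
  x_3 = 2.616468 - (-1.553780)×(2.616468 - 3.060000)/(-1.553780 - 7.412616)
       = 2.693327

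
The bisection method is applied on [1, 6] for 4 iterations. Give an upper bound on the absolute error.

Bisection error bound: |error| ≤ (b-a)/2^n
|error| ≤ (6 - 1)/2^4 = 5/2^4
|error| ≤ 0.3125000000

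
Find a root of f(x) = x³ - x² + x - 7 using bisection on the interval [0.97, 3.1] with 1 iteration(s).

f(x) = x³ - x² + x - 7
Initial interval: [0.97, 3.1]

Iteration 1:
  c_1 = (0.970000 + 3.100000)/2 = 2.035000
  f(c_1) = f(2.035000) = -0.678832
  f(a) × f(c) ≥ 0, new interval: [2.035000, 3.100000]

After 1 iteration(s), the approximation is c_1 = 2.035000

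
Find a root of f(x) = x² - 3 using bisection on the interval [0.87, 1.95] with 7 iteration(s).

f(x) = x² - 3
Initial interval: [0.87, 1.95]

Iteration 1:
  c_1 = (0.870000 + 1.950000)/2 = 1.410000
  f(c_1) = f(1.410000) = -1.011900
  f(a) × f(c) ≥ 0, new interval: [1.410000, 1.950000]
Iteration 2:
  c_2 = (1.410000 + 1.950000)/2 = 1.680000
  f(c_2) = f(1.680000) = -0.177600
  f(a) × f(c) ≥ 0, new interval: [1.680000, 1.950000]
Iteration 3:
  c_3 = (1.680000 + 1.950000)/2 = 1.815000
  f(c_3) = f(1.815000) = 0.294225
  f(a) × f(c) < 0, new interval: [1.680000, 1.815000]
Iteration 4:
  c_4 = (1.680000 + 1.815000)/2 = 1.747500
  f(c_4) = f(1.747500) = 0.053756
  f(a) × f(c) < 0, new interval: [1.680000, 1.747500]
Iteration 5:
  c_5 = (1.680000 + 1.747500)/2 = 1.713750
  f(c_5) = f(1.713750) = -0.063061
  f(a) × f(c) ≥ 0, new interval: [1.713750, 1.747500]
Iteration 6:
  c_6 = (1.713750 + 1.747500)/2 = 1.730625
  f(c_6) = f(1.730625) = -0.004937
  f(a) × f(c) ≥ 0, new interval: [1.730625, 1.747500]
Iteration 7:
  c_7 = (1.730625 + 1.747500)/2 = 1.739063
  f(c_7) = f(1.739063) = 0.024338
  f(a) × f(c) < 0, new interval: [1.730625, 1.739063]

After 7 iteration(s), the approximation is c_7 = 1.739063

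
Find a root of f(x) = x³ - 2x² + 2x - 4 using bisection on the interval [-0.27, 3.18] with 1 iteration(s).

f(x) = x³ - 2x² + 2x - 4
Initial interval: [-0.27, 3.18]

Iteration 1:
  c_1 = (-0.270000 + 3.180000)/2 = 1.455000
  f(c_1) = f(1.455000) = -2.243779
  f(a) × f(c) ≥ 0, new interval: [1.455000, 3.180000]

After 1 iteration(s), the approximation is c_1 = 1.455000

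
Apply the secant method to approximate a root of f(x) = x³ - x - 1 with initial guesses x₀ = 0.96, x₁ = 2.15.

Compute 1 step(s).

f(x) = x³ - x - 1
x₀ = 0.96, x₁ = 2.15

Secant formula: x_{n+1} = x_n - f(x_n)(x_n - x_{n-1})/(f(x_n) - f(x_{n-1}))

Iteration 1:
  f(0.960000) = -1.075264
  f(2.150000) = 6.788375
  x_2 = 2.150000 - 6.788375×(2.150000 - 0.960000)/(6.788375 - (-1.075264))
       = 1.122719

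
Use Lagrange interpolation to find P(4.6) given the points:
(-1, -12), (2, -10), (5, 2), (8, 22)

Lagrange interpolation formula:
P(x) = Σ yᵢ × Lᵢ(x)
where Lᵢ(x) = Π_{j≠i} (x - xⱼ)/(xᵢ - xⱼ)

L_0(4.6) = (4.6 - 2)/(-1 - 2) × (4.6 - 5)/(-1 - 5) × (4.6 - 8)/(-1 - 8) = -0.021827
L_1(4.6) = (4.6 - (-1))/(2 - (-1)) × (4.6 - 5)/(2 - 5) × (4.6 - 8)/(2 - 8) = 0.141037
L_2(4.6) = (4.6 - (-1))/(5 - (-1)) × (4.6 - 2)/(5 - 2) × (4.6 - 8)/(5 - 8) = 0.916741
L_3(4.6) = (4.6 - (-1))/(8 - (-1)) × (4.6 - 2)/(8 - 2) × (4.6 - 5)/(8 - 5) = -0.035951

P(4.6) = (-12)×L_0(4.6) + (-10)×L_1(4.6) + 2×L_2(4.6) + 22×L_3(4.6)
P(4.6) = -0.105877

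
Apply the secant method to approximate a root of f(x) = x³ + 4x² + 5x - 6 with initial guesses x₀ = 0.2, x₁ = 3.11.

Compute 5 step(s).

f(x) = x³ + 4x² + 5x - 6
x₀ = 0.2, x₁ = 3.11

Secant formula: x_{n+1} = x_n - f(x_n)(x_n - x_{n-1})/(f(x_n) - f(x_{n-1}))

Iteration 1:
  f(0.200000) = -4.832000
  f(3.110000) = 78.318631
  x_2 = 3.110000 - 78.318631×(3.110000 - 0.200000)/(78.318631 - (-4.832000))
       = 0.369104
Iteration 2:
  f(3.110000) = 78.318631
  f(0.369104) = -3.559241
  x_3 = 0.369104 - (-3.559241)×(0.369104 - 3.110000)/(-3.559241 - 78.318631)
       = 0.488251
Iteration 3:
  f(0.369104) = -3.559241
  f(0.488251) = -2.488793
  x_4 = 0.488251 - (-2.488793)×(0.488251 - 0.369104)/(-2.488793 - (-3.559241))
       = 0.765268
Iteration 4:
  f(0.488251) = -2.488793
  f(0.765268) = 0.617050
  x_5 = 0.765268 - 0.617050×(0.765268 - 0.488251)/(0.617050 - (-2.488793))
       = 0.710232
Iteration 5:
  f(0.765268) = 0.617050
  f(0.710232) = -0.072859
  x_6 = 0.710232 - (-0.072859)×(0.710232 - 0.765268)/(-0.072859 - 0.617050)
       = 0.716044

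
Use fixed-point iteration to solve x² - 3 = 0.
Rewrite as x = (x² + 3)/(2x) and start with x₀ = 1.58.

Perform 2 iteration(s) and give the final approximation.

Equation: x² - 3 = 0
Fixed-point form: x = (x² + 3)/(2x)
x₀ = 1.58

x_1 = g(1.580000) = 1.739367
x_2 = g(1.739367) = 1.732066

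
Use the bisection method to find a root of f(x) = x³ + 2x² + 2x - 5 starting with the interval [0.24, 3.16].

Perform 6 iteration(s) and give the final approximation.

f(x) = x³ + 2x² + 2x - 5
Initial interval: [0.24, 3.16]

Iteration 1:
  c_1 = (0.240000 + 3.160000)/2 = 1.700000
  f(c_1) = f(1.700000) = 9.093000
  f(a) × f(c) < 0, new interval: [0.240000, 1.700000]
Iteration 2:
  c_2 = (0.240000 + 1.700000)/2 = 0.970000
  f(c_2) = f(0.970000) = -0.265527
  f(a) × f(c) ≥ 0, new interval: [0.970000, 1.700000]
Iteration 3:
  c_3 = (0.970000 + 1.700000)/2 = 1.335000
  f(c_3) = f(1.335000) = 3.613720
  f(a) × f(c) < 0, new interval: [0.970000, 1.335000]
Iteration 4:
  c_4 = (0.970000 + 1.335000)/2 = 1.152500
  f(c_4) = f(1.152500) = 1.492328
  f(a) × f(c) < 0, new interval: [0.970000, 1.152500]
Iteration 5:
  c_5 = (0.970000 + 1.152500)/2 = 1.061250
  f(c_5) = f(1.061250) = 0.570238
  f(a) × f(c) < 0, new interval: [0.970000, 1.061250]
Iteration 6:
  c_6 = (0.970000 + 1.061250)/2 = 1.015625
  f(c_6) = f(1.015625) = 0.141850
  f(a) × f(c) < 0, new interval: [0.970000, 1.015625]

After 6 iteration(s), the approximation is c_6 = 1.015625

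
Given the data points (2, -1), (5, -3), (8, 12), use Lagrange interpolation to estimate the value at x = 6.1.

Lagrange interpolation formula:
P(x) = Σ yᵢ × Lᵢ(x)
where Lᵢ(x) = Π_{j≠i} (x - xⱼ)/(xᵢ - xⱼ)

L_0(6.1) = (6.1 - 5)/(2 - 5) × (6.1 - 8)/(2 - 8) = -0.116111
L_1(6.1) = (6.1 - 2)/(5 - 2) × (6.1 - 8)/(5 - 8) = 0.865556
L_2(6.1) = (6.1 - 2)/(8 - 2) × (6.1 - 5)/(8 - 5) = 0.250556

P(6.1) = (-1)×L_0(6.1) + (-3)×L_1(6.1) + 12×L_2(6.1)
P(6.1) = 0.526111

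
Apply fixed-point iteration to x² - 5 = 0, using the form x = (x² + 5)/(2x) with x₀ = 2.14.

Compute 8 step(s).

Equation: x² - 5 = 0
Fixed-point form: x = (x² + 5)/(2x)
x₀ = 2.14

x_1 = g(2.140000) = 2.238224
x_2 = g(2.238224) = 2.236069
x_3 = g(2.236069) = 2.236068
x_4 = g(2.236068) = 2.236068
x_5 = g(2.236068) = 2.236068
x_6 = g(2.236068) = 2.236068
x_7 = g(2.236068) = 2.236068
x_8 = g(2.236068) = 2.236068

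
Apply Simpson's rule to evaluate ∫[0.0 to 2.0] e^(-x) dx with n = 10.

f(x) = e^(-x)
a = 0.0, b = 2.0, n = 10
h = (b - a)/n = 0.200000

Simpson's rule: (h/3)[f(x₀) + 4f(x₁) + 2f(x₂) + ... + f(xₙ)]

x_0 = 0.0000, f(x_0) = 1.000000, coefficient = 1
x_1 = 0.2000, f(x_1) = 0.818731, coefficient = 4
x_2 = 0.4000, f(x_2) = 0.670320, coefficient = 2
x_3 = 0.6000, f(x_3) = 0.548812, coefficient = 4
x_4 = 0.8000, f(x_4) = 0.449329, coefficient = 2
x_5 = 1.0000, f(x_5) = 0.367879, coefficient = 4
x_6 = 1.2000, f(x_6) = 0.301194, coefficient = 2
x_7 = 1.4000, f(x_7) = 0.246597, coefficient = 4
x_8 = 1.6000, f(x_8) = 0.201897, coefficient = 2
x_9 = 1.8000, f(x_9) = 0.165299, coefficient = 4
x_10 = 2.0000, f(x_10) = 0.135335, coefficient = 1

I ≈ (0.200000/3) × 12.970085 = 0.864672
Exact value: 0.864665
Error: 0.000008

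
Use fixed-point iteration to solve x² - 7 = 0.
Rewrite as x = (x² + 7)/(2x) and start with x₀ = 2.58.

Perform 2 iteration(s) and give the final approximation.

Equation: x² - 7 = 0
Fixed-point form: x = (x² + 7)/(2x)
x₀ = 2.58

x_1 = g(2.580000) = 2.646589
x_2 = g(2.646589) = 2.645751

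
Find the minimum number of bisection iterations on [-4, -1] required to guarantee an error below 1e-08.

We need (b-a)/2^n ≤ 1e-08
(-1 - (-4))/2^n ≤ 1e-08
3/2^n ≤ 1e-08
2^n ≥ 300000000
n ≥ log₂(300000000) = 28.16
n ≥ 29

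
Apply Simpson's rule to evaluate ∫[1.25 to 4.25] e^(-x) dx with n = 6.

f(x) = e^(-x)
a = 1.25, b = 4.25, n = 6
h = (b - a)/n = 0.500000

Simpson's rule: (h/3)[f(x₀) + 4f(x₁) + 2f(x₂) + ... + f(xₙ)]

x_0 = 1.2500, f(x_0) = 0.286505, coefficient = 1
x_1 = 1.7500, f(x_1) = 0.173774, coefficient = 4
x_2 = 2.2500, f(x_2) = 0.105399, coefficient = 2
x_3 = 2.7500, f(x_3) = 0.063928, coefficient = 4
x_4 = 3.2500, f(x_4) = 0.038774, coefficient = 2
x_5 = 3.7500, f(x_5) = 0.023518, coefficient = 4
x_6 = 4.2500, f(x_6) = 0.014264, coefficient = 1

I ≈ (0.500000/3) × 1.633994 = 0.272332
Exact value: 0.272241
Error: 0.000092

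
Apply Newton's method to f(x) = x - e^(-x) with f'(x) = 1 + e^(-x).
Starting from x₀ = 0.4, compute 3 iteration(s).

f(x) = x - e^(-x)
f'(x) = 1 + e^(-x)
x₀ = 0.4

Newton-Raphson formula: x_{n+1} = x_n - f(x_n)/f'(x_n)

Iteration 1:
  f(0.400000) = -0.270320
  f'(0.400000) = 1.670320
  x_1 = 0.400000 - (-0.270320)/1.670320 = 0.561837
Iteration 2:
  f(0.561837) = -0.008323
  f'(0.561837) = 1.570161
  x_2 = 0.561837 - (-0.008323)/1.570161 = 0.567138
Iteration 3:
  f(0.567138) = -0.000008
  f'(0.567138) = 1.567146
  x_3 = 0.567138 - (-0.000008)/1.567146 = 0.567143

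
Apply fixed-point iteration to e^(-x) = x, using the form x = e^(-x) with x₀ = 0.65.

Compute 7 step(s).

Equation: e^(-x) = x
Fixed-point form: x = e^(-x)
x₀ = 0.65

x_1 = g(0.650000) = 0.522046
x_2 = g(0.522046) = 0.593306
x_3 = g(0.593306) = 0.552498
x_4 = g(0.552498) = 0.575510
x_5 = g(0.575510) = 0.562418
x_6 = g(0.562418) = 0.569830
x_7 = g(0.569830) = 0.565622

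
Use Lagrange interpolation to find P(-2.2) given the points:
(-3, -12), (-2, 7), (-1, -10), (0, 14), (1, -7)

Lagrange interpolation formula:
P(x) = Σ yᵢ × Lᵢ(x)
where Lᵢ(x) = Π_{j≠i} (x - xⱼ)/(xᵢ - xⱼ)

L_0(-2.2) = (-2.2 - (-2))/(-3 - (-2)) × (-2.2 - (-1))/(-3 - (-1)) × (-2.2 - 0)/(-3 - 0) × (-2.2 - 1)/(-3 - 1) = 0.070400
L_1(-2.2) = (-2.2 - (-3))/(-2 - (-3)) × (-2.2 - (-1))/(-2 - (-1)) × (-2.2 - 0)/(-2 - 0) × (-2.2 - 1)/(-2 - 1) = 1.126400
L_2(-2.2) = (-2.2 - (-3))/(-1 - (-3)) × (-2.2 - (-2))/(-1 - (-2)) × (-2.2 - 0)/(-1 - 0) × (-2.2 - 1)/(-1 - 1) = -0.281600
L_3(-2.2) = (-2.2 - (-3))/(0 - (-3)) × (-2.2 - (-2))/(0 - (-2)) × (-2.2 - (-1))/(0 - (-1)) × (-2.2 - 1)/(0 - 1) = 0.102400
L_4(-2.2) = (-2.2 - (-3))/(1 - (-3)) × (-2.2 - (-2))/(1 - (-2)) × (-2.2 - (-1))/(1 - (-1)) × (-2.2 - 0)/(1 - 0) = -0.017600

P(-2.2) = (-12)×L_0(-2.2) + 7×L_1(-2.2) + (-10)×L_2(-2.2) + 14×L_3(-2.2) + (-7)×L_4(-2.2)
P(-2.2) = 11.412800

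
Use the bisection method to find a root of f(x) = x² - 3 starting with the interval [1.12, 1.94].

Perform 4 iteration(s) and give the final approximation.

f(x) = x² - 3
Initial interval: [1.12, 1.94]

Iteration 1:
  c_1 = (1.120000 + 1.940000)/2 = 1.530000
  f(c_1) = f(1.530000) = -0.659100
  f(a) × f(c) ≥ 0, new interval: [1.530000, 1.940000]
Iteration 2:
  c_2 = (1.530000 + 1.940000)/2 = 1.735000
  f(c_2) = f(1.735000) = 0.010225
  f(a) × f(c) < 0, new interval: [1.530000, 1.735000]
Iteration 3:
  c_3 = (1.530000 + 1.735000)/2 = 1.632500
  f(c_3) = f(1.632500) = -0.334944
  f(a) × f(c) ≥ 0, new interval: [1.632500, 1.735000]
Iteration 4:
  c_4 = (1.632500 + 1.735000)/2 = 1.683750
  f(c_4) = f(1.683750) = -0.164986
  f(a) × f(c) ≥ 0, new interval: [1.683750, 1.735000]

After 4 iteration(s), the approximation is c_4 = 1.683750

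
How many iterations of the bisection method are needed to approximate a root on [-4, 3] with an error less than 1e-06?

We need (b-a)/2^n ≤ 1e-06
(3 - (-4))/2^n ≤ 1e-06
7/2^n ≤ 1e-06
2^n ≥ 7000000
n ≥ log₂(7000000) = 22.74
n ≥ 23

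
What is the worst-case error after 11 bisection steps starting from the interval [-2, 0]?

Bisection error bound: |error| ≤ (b-a)/2^n
|error| ≤ (0 - (-2))/2^11 = 2/2^11
|error| ≤ 0.0009765625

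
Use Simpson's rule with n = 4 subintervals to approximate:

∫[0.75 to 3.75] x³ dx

f(x) = x³
a = 0.75, b = 3.75, n = 4
h = (b - a)/n = 0.750000

Simpson's rule: (h/3)[f(x₀) + 4f(x₁) + 2f(x₂) + ... + f(xₙ)]

x_0 = 0.7500, f(x_0) = 0.421875, coefficient = 1
x_1 = 1.5000, f(x_1) = 3.375000, coefficient = 4
x_2 = 2.2500, f(x_2) = 11.390625, coefficient = 2
x_3 = 3.0000, f(x_3) = 27.000000, coefficient = 4
x_4 = 3.7500, f(x_4) = 52.734375, coefficient = 1

I ≈ (0.750000/3) × 197.437500 = 49.359375
Exact value: 49.359375
Error: 0.000000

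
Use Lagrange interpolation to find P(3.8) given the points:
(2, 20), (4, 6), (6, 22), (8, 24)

Lagrange interpolation formula:
P(x) = Σ yᵢ × Lᵢ(x)
where Lᵢ(x) = Π_{j≠i} (x - xⱼ)/(xᵢ - xⱼ)

L_0(3.8) = (3.8 - 4)/(2 - 4) × (3.8 - 6)/(2 - 6) × (3.8 - 8)/(2 - 8) = 0.038500
L_1(3.8) = (3.8 - 2)/(4 - 2) × (3.8 - 6)/(4 - 6) × (3.8 - 8)/(4 - 8) = 1.039500
L_2(3.8) = (3.8 - 2)/(6 - 2) × (3.8 - 4)/(6 - 4) × (3.8 - 8)/(6 - 8) = -0.094500
L_3(3.8) = (3.8 - 2)/(8 - 2) × (3.8 - 4)/(8 - 4) × (3.8 - 6)/(8 - 6) = 0.016500

P(3.8) = 20×L_0(3.8) + 6×L_1(3.8) + 22×L_2(3.8) + 24×L_3(3.8)
P(3.8) = 5.324000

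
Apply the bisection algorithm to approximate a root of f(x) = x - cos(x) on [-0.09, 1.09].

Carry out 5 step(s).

f(x) = x - cos(x)
Initial interval: [-0.09, 1.09]

Iteration 1:
  c_1 = (-0.090000 + 1.090000)/2 = 0.500000
  f(c_1) = f(0.500000) = -0.377583
  f(a) × f(c) ≥ 0, new interval: [0.500000, 1.090000]
Iteration 2:
  c_2 = (0.500000 + 1.090000)/2 = 0.795000
  f(c_2) = f(0.795000) = 0.094715
  f(a) × f(c) < 0, new interval: [0.500000, 0.795000]
Iteration 3:
  c_3 = (0.500000 + 0.795000)/2 = 0.647500
  f(c_3) = f(0.647500) = -0.150094
  f(a) × f(c) ≥ 0, new interval: [0.647500, 0.795000]
Iteration 4:
  c_4 = (0.647500 + 0.795000)/2 = 0.721250
  f(c_4) = f(0.721250) = -0.029731
  f(a) × f(c) ≥ 0, new interval: [0.721250, 0.795000]
Iteration 5:
  c_5 = (0.721250 + 0.795000)/2 = 0.758125
  f(c_5) = f(0.758125) = 0.031999
  f(a) × f(c) < 0, new interval: [0.721250, 0.758125]

After 5 iteration(s), the approximation is c_5 = 0.758125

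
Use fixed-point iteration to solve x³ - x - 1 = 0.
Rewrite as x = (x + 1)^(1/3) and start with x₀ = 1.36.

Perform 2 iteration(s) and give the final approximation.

Equation: x³ - x - 1 = 0
Fixed-point form: x = (x + 1)^(1/3)
x₀ = 1.36

x_1 = g(1.360000) = 1.331386
x_2 = g(1.331386) = 1.325983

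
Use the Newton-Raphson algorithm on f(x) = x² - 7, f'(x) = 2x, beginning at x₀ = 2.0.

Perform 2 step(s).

f(x) = x² - 7
f'(x) = 2x
x₀ = 2.0

Newton-Raphson formula: x_{n+1} = x_n - f(x_n)/f'(x_n)

Iteration 1:
  f(2.000000) = -3.000000
  f'(2.000000) = 4.000000
  x_1 = 2.000000 - (-3.000000)/4.000000 = 2.750000
Iteration 2:
  f(2.750000) = 0.562500
  f'(2.750000) = 5.500000
  x_2 = 2.750000 - 0.562500/5.500000 = 2.647727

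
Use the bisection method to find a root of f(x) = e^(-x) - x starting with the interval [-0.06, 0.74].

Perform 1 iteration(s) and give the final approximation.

f(x) = e^(-x) - x
Initial interval: [-0.06, 0.74]

Iteration 1:
  c_1 = (-0.060000 + 0.740000)/2 = 0.340000
  f(c_1) = f(0.340000) = 0.371770
  f(a) × f(c) ≥ 0, new interval: [0.340000, 0.740000]

After 1 iteration(s), the approximation is c_1 = 0.340000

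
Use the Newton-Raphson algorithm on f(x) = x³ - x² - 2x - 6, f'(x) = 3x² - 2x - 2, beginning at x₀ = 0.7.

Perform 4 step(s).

f(x) = x³ - x² - 2x - 6
f'(x) = 3x² - 2x - 2
x₀ = 0.7

Newton-Raphson formula: x_{n+1} = x_n - f(x_n)/f'(x_n)

Iteration 1:
  f(0.700000) = -7.547000
  f'(0.700000) = -1.930000
  x_1 = 0.700000 - (-7.547000)/(-1.930000) = -3.210363
Iteration 2:
  f(-3.210363) = -42.973077
  f'(-3.210363) = 35.340011
  x_2 = -3.210363 - (-42.973077)/35.340011 = -1.994373
Iteration 3:
  f(-1.994373) = -13.921448
  f'(-1.994373) = 13.921322
  x_3 = -1.994373 - (-13.921448)/13.921322 = -0.994364
Iteration 4:
  f(-0.994364) = -5.983220
  f'(-0.994364) = 2.955009
  x_4 = -0.994364 - (-5.983220)/2.955009 = 1.030408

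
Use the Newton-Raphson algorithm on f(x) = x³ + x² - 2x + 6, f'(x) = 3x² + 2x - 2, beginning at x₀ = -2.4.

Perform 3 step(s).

f(x) = x³ + x² - 2x + 6
f'(x) = 3x² + 2x - 2
x₀ = -2.4

Newton-Raphson formula: x_{n+1} = x_n - f(x_n)/f'(x_n)

Iteration 1:
  f(-2.400000) = 2.736000
  f'(-2.400000) = 10.480000
  x_1 = -2.400000 - 2.736000/10.480000 = -2.661069
Iteration 2:
  f(-2.661069) = -0.440366
  f'(-2.661069) = 13.921723
  x_2 = -2.661069 - (-0.440366)/13.921723 = -2.629437
Iteration 3:
  f(-2.629437) = -0.006955
  f'(-2.629437) = 13.482944
  x_3 = -2.629437 - (-0.006955)/13.482944 = -2.628921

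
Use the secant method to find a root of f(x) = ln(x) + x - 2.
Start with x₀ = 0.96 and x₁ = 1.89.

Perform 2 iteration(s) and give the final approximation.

f(x) = ln(x) + x - 2
x₀ = 0.96, x₁ = 1.89

Secant formula: x_{n+1} = x_n - f(x_n)(x_n - x_{n-1})/(f(x_n) - f(x_{n-1}))

Iteration 1:
  f(0.960000) = -1.080822
  f(1.890000) = 0.526577
  x_2 = 1.890000 - 0.526577×(1.890000 - 0.960000)/(0.526577 - (-1.080822))
       = 1.585336
Iteration 2:
  f(1.890000) = 0.526577
  f(1.585336) = 0.046132
  x_3 = 1.585336 - 0.046132×(1.585336 - 1.890000)/(0.046132 - 0.526577)
       = 1.556082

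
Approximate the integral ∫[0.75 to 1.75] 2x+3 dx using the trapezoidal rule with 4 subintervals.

f(x) = 2x+3
a = 0.75, b = 1.75, n = 4
h = (b - a)/n = 0.250000

Trapezoidal rule: (h/2)[f(x₀) + 2f(x₁) + 2f(x₂) + ... + f(xₙ)]

x_0 = 0.7500, f(x_0) = 4.500000, coefficient = 1
x_1 = 1.0000, f(x_1) = 5.000000, coefficient = 2
x_2 = 1.2500, f(x_2) = 5.500000, coefficient = 2
x_3 = 1.5000, f(x_3) = 6.000000, coefficient = 2
x_4 = 1.7500, f(x_4) = 6.500000, coefficient = 1

I ≈ (0.250000/2) × 44.000000 = 5.500000
Exact value: 5.500000
Error: 0.000000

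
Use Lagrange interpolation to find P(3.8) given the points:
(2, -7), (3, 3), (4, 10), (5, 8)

Lagrange interpolation formula:
P(x) = Σ yᵢ × Lᵢ(x)
where Lᵢ(x) = Π_{j≠i} (x - xⱼ)/(xᵢ - xⱼ)

L_0(3.8) = (3.8 - 3)/(2 - 3) × (3.8 - 4)/(2 - 4) × (3.8 - 5)/(2 - 5) = -0.032000
L_1(3.8) = (3.8 - 2)/(3 - 2) × (3.8 - 4)/(3 - 4) × (3.8 - 5)/(3 - 5) = 0.216000
L_2(3.8) = (3.8 - 2)/(4 - 2) × (3.8 - 3)/(4 - 3) × (3.8 - 5)/(4 - 5) = 0.864000
L_3(3.8) = (3.8 - 2)/(5 - 2) × (3.8 - 3)/(5 - 3) × (3.8 - 4)/(5 - 4) = -0.048000

P(3.8) = (-7)×L_0(3.8) + 3×L_1(3.8) + 10×L_2(3.8) + 8×L_3(3.8)
P(3.8) = 9.128000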